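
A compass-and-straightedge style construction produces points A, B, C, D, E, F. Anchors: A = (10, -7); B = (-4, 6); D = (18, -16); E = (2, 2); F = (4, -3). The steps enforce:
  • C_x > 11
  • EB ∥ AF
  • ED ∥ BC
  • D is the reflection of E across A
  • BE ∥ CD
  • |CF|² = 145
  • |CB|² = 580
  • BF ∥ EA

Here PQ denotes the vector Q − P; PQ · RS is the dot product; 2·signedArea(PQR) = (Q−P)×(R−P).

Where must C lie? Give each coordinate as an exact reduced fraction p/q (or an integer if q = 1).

C = (12, -12)

1. C_x = 12  [BE ∥ CD ∩ ED ∥ BC]
2. C_y = -12  [BE ∥ CD ∩ ED ∥ BC]
   → C = (12, -12)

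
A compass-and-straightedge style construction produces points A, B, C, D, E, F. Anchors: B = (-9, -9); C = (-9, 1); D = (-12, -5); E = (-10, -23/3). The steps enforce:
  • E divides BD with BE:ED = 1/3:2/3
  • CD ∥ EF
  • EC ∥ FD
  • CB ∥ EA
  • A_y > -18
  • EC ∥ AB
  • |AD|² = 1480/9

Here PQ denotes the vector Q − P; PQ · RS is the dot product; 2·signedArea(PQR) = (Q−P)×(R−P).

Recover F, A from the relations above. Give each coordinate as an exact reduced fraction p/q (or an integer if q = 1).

1. F_x = -13  [EC ∥ FD ∩ CD ∥ EF]
2. F_y = -41/3  [EC ∥ FD ∩ CD ∥ EF]
   → F = (-13, -41/3)
3. A_x = -10  [EC ∥ AB ∩ CB ∥ EA]
4. A_y = -53/3  [EC ∥ AB ∩ CB ∥ EA]
   → A = (-10, -53/3)

A = (-10, -53/3)
F = (-13, -41/3)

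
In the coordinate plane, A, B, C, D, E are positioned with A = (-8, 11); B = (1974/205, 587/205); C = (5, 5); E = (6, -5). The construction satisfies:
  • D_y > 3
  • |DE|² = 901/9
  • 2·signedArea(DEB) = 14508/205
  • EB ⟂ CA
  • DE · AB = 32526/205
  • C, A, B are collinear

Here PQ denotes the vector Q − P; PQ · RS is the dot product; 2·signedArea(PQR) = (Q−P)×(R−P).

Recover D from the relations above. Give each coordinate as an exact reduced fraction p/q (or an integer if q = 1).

D = (1, 11/3)

1. D_x = 1  [line -3614/205·x + 1668/205·y + -2502/205 = 0 ∩ |DE|² = 901/9]
2. D_y = 11/3  [line -3614/205·x + 1668/205·y + -2502/205 = 0 ∩ |DE|² = 901/9]
   → D = (1, 11/3)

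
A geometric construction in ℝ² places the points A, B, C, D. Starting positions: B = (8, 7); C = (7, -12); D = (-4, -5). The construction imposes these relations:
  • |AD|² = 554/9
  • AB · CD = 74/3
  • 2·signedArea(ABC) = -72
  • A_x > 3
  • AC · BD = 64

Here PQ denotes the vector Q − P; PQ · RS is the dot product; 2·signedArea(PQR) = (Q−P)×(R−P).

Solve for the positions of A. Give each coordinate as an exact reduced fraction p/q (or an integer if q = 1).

A = (11/3, -10/3)

1. A_x = 11/3  [2·signedArea(ABC) = -72 ∩ AC · BD = 64]
2. A_y = -10/3  [2·signedArea(ABC) = -72 ∩ AC · BD = 64]
   → A = (11/3, -10/3)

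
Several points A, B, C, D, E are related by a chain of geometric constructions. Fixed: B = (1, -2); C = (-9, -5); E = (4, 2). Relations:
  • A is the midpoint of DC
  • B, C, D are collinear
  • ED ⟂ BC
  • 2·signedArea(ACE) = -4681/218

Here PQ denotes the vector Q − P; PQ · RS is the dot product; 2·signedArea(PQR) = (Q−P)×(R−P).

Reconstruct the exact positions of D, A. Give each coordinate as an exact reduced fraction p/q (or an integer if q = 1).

1. D_x = 529/109  [B, C, D are collinear ∩ ED ⟂ BC]
2. D_y = -92/109  [B, C, D are collinear ∩ ED ⟂ BC]
   → D = (529/109, -92/109)
3. A_x = -226/109  [A is the midpoint of DC]
4. A_y = -637/218  [A is the midpoint of DC]
   → A = (-226/109, -637/218)

A = (-226/109, -637/218)
D = (529/109, -92/109)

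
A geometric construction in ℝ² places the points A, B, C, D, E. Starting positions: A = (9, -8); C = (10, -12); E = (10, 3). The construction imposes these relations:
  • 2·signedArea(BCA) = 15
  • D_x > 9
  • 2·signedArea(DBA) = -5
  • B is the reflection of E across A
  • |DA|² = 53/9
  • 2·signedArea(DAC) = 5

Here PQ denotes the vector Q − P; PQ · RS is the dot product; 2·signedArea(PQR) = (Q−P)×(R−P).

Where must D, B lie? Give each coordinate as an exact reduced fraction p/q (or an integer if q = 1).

1. B_x = 8  [B is the reflection of E across A]
2. B_y = -19  [B is the reflection of E across A]
   → B = (8, -19)
3. D_x = 29/3  [2·signedArea(DAC) = 5 ∩ 2·signedArea(DBA) = -5]
4. D_y = -17/3  [2·signedArea(DAC) = 5 ∩ 2·signedArea(DBA) = -5]
   → D = (29/3, -17/3)

B = (8, -19)
D = (29/3, -17/3)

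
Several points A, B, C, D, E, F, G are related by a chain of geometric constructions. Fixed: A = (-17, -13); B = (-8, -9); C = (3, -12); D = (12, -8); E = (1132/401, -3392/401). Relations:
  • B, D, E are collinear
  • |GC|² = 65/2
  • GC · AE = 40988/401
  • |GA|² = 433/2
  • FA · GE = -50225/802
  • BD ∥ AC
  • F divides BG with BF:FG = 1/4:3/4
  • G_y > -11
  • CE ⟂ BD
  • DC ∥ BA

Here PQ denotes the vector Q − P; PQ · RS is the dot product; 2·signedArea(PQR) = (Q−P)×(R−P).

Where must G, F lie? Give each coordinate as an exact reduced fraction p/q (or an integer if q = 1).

1. G_x = -5/2  [line -7949/401·x + -1821/401·y + -38993/401 = 0 ∩ |GC|² = 65/2]
2. G_y = -21/2  [line -7949/401·x + -1821/401·y + -38993/401 = 0 ∩ |GC|² = 65/2]
   → G = (-5/2, -21/2)
3. F_x = -53/8  [F divides BG with BF:FG = 1/4:3/4]
4. F_y = -75/8  [F divides BG with BF:FG = 1/4:3/4]
   → F = (-53/8, -75/8)

F = (-53/8, -75/8)
G = (-5/2, -21/2)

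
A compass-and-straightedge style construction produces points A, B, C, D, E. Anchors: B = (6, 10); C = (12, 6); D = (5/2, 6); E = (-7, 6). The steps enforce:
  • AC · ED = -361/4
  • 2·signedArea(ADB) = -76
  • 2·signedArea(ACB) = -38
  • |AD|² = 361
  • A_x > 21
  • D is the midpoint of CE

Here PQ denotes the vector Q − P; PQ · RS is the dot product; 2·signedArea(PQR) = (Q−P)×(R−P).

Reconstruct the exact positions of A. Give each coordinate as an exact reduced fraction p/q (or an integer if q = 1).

1. A_x = 43/2  [2·signedArea(ACB) = -38 ∩ AC · ED = -361/4]
2. A_y = 6  [2·signedArea(ACB) = -38 ∩ AC · ED = -361/4]
   → A = (43/2, 6)

A = (43/2, 6)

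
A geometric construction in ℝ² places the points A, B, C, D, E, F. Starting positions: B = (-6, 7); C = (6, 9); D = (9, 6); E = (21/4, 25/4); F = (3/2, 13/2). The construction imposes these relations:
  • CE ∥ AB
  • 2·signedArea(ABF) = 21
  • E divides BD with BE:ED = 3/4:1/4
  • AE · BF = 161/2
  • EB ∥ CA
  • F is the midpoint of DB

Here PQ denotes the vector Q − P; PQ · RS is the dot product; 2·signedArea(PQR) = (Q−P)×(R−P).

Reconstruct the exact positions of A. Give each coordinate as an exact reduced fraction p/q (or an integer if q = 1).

1. A_x = -21/4  [CE ∥ AB ∩ EB ∥ CA]
2. A_y = 39/4  [CE ∥ AB ∩ EB ∥ CA]
   → A = (-21/4, 39/4)

A = (-21/4, 39/4)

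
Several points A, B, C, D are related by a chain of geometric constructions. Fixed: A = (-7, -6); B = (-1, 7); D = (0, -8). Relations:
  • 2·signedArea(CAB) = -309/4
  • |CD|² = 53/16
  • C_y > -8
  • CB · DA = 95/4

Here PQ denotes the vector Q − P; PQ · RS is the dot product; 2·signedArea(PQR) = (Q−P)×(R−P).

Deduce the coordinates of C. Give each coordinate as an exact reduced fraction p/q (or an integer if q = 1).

1. C_x = -7/4  [2·signedArea(CAB) = -309/4 ∩ CB · DA = 95/4]
2. C_y = -15/2  [2·signedArea(CAB) = -309/4 ∩ CB · DA = 95/4]
   → C = (-7/4, -15/2)

C = (-7/4, -15/2)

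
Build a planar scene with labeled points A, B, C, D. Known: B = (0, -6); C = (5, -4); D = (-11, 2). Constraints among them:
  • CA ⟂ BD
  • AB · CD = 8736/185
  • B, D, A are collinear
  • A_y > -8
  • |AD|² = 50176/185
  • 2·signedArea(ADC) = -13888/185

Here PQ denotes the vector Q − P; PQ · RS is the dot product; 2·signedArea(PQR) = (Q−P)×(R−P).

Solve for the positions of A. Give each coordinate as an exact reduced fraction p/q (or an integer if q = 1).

A = (429/185, -1422/185)

1. A_x = 429/185  [B, D, A are collinear ∩ CA ⟂ BD]
2. A_y = -1422/185  [B, D, A are collinear ∩ CA ⟂ BD]
   → A = (429/185, -1422/185)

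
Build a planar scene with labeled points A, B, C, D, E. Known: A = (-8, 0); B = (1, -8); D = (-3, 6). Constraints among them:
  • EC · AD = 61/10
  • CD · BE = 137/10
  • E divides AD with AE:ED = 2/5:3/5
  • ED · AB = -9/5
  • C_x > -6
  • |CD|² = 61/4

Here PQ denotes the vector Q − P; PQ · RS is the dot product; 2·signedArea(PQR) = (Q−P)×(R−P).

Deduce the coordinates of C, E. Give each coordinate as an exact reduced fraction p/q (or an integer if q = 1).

1. E_x = -6  [E divides AD with AE:ED = 2/5:3/5]
2. E_y = 12/5  [E divides AD with AE:ED = 2/5:3/5]
   → E = (-6, 12/5)
3. C_x = -11/2  [CD · BE = 137/10 ∩ EC · AD = 61/10]
4. C_y = 3  [CD · BE = 137/10 ∩ EC · AD = 61/10]
   → C = (-11/2, 3)

C = (-11/2, 3)
E = (-6, 12/5)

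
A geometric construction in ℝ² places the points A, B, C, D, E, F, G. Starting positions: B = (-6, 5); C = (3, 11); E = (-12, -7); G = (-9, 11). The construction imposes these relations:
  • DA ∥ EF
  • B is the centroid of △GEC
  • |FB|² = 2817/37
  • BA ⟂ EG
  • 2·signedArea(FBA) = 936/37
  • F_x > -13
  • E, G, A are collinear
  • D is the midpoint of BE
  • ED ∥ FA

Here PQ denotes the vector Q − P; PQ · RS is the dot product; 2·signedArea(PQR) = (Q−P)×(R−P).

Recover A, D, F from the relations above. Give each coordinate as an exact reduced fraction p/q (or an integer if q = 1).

A = (-366/37, 209/37)
D = (-9, -1)
F = (-477/37, -13/37)

1. A_x = -366/37  [E, G, A are collinear ∩ BA ⟂ EG]
2. A_y = 209/37  [E, G, A are collinear ∩ BA ⟂ EG]
   → A = (-366/37, 209/37)
3. D_x = -9  [D is the midpoint of BE]
4. D_y = -1  [D is the midpoint of BE]
   → D = (-9, -1)
5. F_x = -477/37  [ED ∥ FA ∩ DA ∥ EF]
6. F_y = -13/37  [ED ∥ FA ∩ DA ∥ EF]
   → F = (-477/37, -13/37)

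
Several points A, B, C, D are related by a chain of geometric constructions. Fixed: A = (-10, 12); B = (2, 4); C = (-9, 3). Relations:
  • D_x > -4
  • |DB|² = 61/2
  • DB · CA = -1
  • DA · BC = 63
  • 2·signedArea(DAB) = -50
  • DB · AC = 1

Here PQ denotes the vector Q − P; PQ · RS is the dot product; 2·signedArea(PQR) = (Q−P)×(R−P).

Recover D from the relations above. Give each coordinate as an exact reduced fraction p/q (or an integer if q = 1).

1. D_x = -7/2  [DA · BC = 63 ∩ DB · AC = 1]
2. D_y = 7/2  [DA · BC = 63 ∩ DB · AC = 1]
   → D = (-7/2, 7/2)

D = (-7/2, 7/2)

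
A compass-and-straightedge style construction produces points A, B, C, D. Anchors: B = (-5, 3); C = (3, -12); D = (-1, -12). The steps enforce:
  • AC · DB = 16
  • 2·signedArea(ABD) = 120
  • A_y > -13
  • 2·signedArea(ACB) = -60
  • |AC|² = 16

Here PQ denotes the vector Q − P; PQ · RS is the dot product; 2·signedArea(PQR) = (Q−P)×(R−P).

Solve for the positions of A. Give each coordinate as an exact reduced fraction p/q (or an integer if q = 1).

1. A_x = 7  [2·signedArea(ACB) = -60 ∩ AC · DB = 16]
2. A_y = -12  [2·signedArea(ACB) = -60 ∩ AC · DB = 16]
   → A = (7, -12)

A = (7, -12)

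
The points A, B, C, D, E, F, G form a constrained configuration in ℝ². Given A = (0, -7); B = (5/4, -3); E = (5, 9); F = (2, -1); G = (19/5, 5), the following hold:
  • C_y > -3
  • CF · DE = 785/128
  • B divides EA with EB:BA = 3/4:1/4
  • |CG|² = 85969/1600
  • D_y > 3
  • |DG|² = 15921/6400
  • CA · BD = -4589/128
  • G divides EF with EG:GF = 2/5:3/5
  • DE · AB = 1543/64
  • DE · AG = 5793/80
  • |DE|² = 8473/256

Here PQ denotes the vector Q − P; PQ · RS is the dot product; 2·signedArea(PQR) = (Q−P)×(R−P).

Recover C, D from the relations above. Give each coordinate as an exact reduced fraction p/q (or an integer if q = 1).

1. D_x = 53/16  [DE · AB = 1543/64 ∩ DE · AG = 5793/80]
2. D_y = 7/2  [DE · AB = 1543/64 ∩ DE · AG = 5793/80]
   → D = (53/16, 7/2)
3. C_x = 13/8  [CF · DE = 785/128 ∩ CA · BD = -4589/128]
4. C_y = -2  [CF · DE = 785/128 ∩ CA · BD = -4589/128]
   → C = (13/8, -2)

C = (13/8, -2)
D = (53/16, 7/2)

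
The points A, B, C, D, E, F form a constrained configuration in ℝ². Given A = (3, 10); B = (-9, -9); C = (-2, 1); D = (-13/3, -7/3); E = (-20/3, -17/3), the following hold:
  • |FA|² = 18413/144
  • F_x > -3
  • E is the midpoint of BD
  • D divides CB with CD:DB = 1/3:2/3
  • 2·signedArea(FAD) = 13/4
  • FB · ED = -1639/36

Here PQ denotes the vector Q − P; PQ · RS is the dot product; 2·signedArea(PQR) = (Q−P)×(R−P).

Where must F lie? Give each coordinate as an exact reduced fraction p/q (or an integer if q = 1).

F = (-31/12, 1/6)

1. F_x = -31/12  [2·signedArea(FAD) = 13/4 ∩ FB · ED = -1639/36]
2. F_y = 1/6  [2·signedArea(FAD) = 13/4 ∩ FB · ED = -1639/36]
   → F = (-31/12, 1/6)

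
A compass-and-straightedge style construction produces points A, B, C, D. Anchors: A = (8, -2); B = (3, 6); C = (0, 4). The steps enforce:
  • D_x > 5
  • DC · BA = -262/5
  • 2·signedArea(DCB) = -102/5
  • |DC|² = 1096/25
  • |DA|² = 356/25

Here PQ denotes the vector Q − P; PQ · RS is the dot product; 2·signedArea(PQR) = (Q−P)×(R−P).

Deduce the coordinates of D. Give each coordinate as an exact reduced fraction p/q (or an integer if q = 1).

1. D_x = 6  [2·signedArea(DCB) = -102/5 ∩ DC · BA = -262/5]
2. D_y = 6/5  [2·signedArea(DCB) = -102/5 ∩ DC · BA = -262/5]
   → D = (6, 6/5)

D = (6, 6/5)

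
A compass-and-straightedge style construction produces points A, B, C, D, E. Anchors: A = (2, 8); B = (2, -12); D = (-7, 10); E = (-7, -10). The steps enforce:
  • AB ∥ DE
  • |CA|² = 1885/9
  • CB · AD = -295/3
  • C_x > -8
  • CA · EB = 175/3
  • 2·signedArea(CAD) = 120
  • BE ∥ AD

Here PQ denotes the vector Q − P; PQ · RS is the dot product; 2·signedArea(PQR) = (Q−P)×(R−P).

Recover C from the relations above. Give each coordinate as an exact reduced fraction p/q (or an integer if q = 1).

1. C_x = -7  [CB · AD = -295/3 ∩ 2·signedArea(CAD) = 120]
2. C_y = -10/3  [CB · AD = -295/3 ∩ 2·signedArea(CAD) = 120]
   → C = (-7, -10/3)

C = (-7, -10/3)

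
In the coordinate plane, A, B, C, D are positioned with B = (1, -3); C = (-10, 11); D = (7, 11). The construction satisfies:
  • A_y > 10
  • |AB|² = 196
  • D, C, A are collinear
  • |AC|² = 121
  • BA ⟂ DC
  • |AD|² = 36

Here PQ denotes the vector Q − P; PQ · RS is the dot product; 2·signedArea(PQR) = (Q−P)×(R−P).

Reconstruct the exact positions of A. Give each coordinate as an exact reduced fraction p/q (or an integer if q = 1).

A = (1, 11)

1. A_x = 1  [D, C, A are collinear ∩ BA ⟂ DC]
2. A_y = 11  [D, C, A are collinear ∩ BA ⟂ DC]
   → A = (1, 11)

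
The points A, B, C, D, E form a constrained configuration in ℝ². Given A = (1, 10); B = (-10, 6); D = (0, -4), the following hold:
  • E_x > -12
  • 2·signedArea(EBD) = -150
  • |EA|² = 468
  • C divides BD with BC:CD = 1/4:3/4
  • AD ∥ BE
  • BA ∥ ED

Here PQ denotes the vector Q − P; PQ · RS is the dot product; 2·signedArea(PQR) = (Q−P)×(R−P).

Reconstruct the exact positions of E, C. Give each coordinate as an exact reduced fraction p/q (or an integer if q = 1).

C = (-15/2, 7/2)
E = (-11, -8)

1. E_x = -11  [BA ∥ ED ∩ AD ∥ BE]
2. E_y = -8  [BA ∥ ED ∩ AD ∥ BE]
   → E = (-11, -8)
3. C_x = -15/2  [C divides BD with BC:CD = 1/4:3/4]
4. C_y = 7/2  [C divides BD with BC:CD = 1/4:3/4]
   → C = (-15/2, 7/2)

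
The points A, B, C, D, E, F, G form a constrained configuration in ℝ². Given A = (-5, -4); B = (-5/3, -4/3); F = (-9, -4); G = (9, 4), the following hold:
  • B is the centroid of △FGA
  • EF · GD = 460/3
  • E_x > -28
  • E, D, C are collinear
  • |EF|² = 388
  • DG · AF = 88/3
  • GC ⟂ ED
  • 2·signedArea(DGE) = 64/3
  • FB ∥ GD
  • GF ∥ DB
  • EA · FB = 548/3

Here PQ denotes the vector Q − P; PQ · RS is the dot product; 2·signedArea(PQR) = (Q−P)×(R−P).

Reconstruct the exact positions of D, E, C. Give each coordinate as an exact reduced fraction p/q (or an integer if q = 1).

1. D_x = 49/3  [GF ∥ DB ∩ FB ∥ GD]
2. D_y = 20/3  [GF ∥ DB ∩ FB ∥ GD]
   → D = (49/3, 20/3)
3. E_x = -27  [EA · FB = 548/3 ∩ 2·signedArea(DGE) = 64/3]
4. E_y = -12  [EA · FB = 548/3 ∩ 2·signedArea(DGE) = 64/3]
   → E = (-27, -12)
5. C_x = 45977/5009  [E, D, C are collinear ∩ GC ⟂ ED]
6. C_y = 17956/5009  [E, D, C are collinear ∩ GC ⟂ ED]
   → C = (45977/5009, 17956/5009)

C = (45977/5009, 17956/5009)
D = (49/3, 20/3)
E = (-27, -12)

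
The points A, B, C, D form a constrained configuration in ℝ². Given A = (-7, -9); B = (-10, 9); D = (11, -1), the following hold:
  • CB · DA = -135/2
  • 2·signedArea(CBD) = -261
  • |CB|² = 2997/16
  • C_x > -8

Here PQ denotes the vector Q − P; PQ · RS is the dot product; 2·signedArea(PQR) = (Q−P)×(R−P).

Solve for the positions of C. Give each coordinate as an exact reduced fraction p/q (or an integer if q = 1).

1. C_x = -31/4  [2·signedArea(CBD) = -261 ∩ CB · DA = -135/2]
2. C_y = -9/2  [2·signedArea(CBD) = -261 ∩ CB · DA = -135/2]
   → C = (-31/4, -9/2)

C = (-31/4, -9/2)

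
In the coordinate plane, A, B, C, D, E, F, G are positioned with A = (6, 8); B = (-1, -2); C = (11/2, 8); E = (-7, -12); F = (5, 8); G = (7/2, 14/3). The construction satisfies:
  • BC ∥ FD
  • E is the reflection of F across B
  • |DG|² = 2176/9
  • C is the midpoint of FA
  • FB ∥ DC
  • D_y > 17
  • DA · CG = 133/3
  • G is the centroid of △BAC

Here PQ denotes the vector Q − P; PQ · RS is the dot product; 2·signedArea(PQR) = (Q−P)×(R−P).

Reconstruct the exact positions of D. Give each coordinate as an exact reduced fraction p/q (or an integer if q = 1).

1. D_x = 23/2  [FB ∥ DC ∩ BC ∥ FD]
2. D_y = 18  [FB ∥ DC ∩ BC ∥ FD]
   → D = (23/2, 18)

D = (23/2, 18)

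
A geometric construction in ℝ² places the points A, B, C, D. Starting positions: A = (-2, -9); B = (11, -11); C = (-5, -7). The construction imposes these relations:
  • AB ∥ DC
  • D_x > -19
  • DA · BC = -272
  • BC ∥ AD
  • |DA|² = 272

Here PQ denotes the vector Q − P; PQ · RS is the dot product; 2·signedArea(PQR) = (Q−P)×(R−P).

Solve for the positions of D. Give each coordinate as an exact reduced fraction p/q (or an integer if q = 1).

D = (-18, -5)

1. D_x = -18  [AB ∥ DC ∩ BC ∥ AD]
2. D_y = -5  [AB ∥ DC ∩ BC ∥ AD]
   → D = (-18, -5)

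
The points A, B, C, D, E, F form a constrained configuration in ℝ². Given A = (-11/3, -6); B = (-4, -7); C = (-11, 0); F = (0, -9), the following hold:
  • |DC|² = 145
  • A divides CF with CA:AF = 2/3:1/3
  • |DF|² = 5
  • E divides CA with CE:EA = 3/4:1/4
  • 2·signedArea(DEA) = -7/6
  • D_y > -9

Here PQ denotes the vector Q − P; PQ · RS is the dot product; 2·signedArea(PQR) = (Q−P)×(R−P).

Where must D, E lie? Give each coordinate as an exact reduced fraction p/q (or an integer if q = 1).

D = (-2, -8)
E = (-11/2, -9/2)

1. E_x = -11/2  [E divides CA with CE:EA = 3/4:1/4]
2. E_y = -9/2  [E divides CA with CE:EA = 3/4:1/4]
   → E = (-11/2, -9/2)
3. D_x = -2  [line 3/2·x + 11/6·y + 53/3 = 0 ∩ |DF|² = 5]
4. D_y = -8  [line 3/2·x + 11/6·y + 53/3 = 0 ∩ |DF|² = 5]
   → D = (-2, -8)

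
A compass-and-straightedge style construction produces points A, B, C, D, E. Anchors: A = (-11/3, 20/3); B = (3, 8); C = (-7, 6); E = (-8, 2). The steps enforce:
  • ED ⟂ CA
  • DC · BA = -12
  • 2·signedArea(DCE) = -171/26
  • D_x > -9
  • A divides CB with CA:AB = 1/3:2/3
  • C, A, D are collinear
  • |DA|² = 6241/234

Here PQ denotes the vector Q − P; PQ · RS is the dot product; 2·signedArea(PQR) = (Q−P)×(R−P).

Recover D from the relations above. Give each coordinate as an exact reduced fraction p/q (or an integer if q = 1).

D = (-227/26, 147/26)

1. D_x = -227/26  [C, A, D are collinear ∩ ED ⟂ CA]
2. D_y = 147/26  [C, A, D are collinear ∩ ED ⟂ CA]
   → D = (-227/26, 147/26)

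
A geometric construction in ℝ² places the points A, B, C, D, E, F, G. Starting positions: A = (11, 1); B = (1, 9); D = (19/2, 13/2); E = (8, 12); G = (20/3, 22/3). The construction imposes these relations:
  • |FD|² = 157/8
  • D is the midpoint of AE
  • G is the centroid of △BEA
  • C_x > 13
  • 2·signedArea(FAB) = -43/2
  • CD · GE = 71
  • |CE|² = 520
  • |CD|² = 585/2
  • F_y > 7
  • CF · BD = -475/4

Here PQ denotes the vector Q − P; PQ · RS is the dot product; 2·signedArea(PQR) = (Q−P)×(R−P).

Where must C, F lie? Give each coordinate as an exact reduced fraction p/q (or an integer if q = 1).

C = (14, -10)
F = (21/4, 31/4)

1. C_x = 14  [line -4/3·x + -14/3·y + -28 = 0 ∩ |CE|² = 520]
2. C_y = -10  [line -4/3·x + -14/3·y + -28 = 0 ∩ |CE|² = 520]
   → C = (14, -10)
3. F_x = 21/4  [CF · BD = -475/4 ∩ 2·signedArea(FAB) = -43/2]
4. F_y = 31/4  [CF · BD = -475/4 ∩ 2·signedArea(FAB) = -43/2]
   → F = (21/4, 31/4)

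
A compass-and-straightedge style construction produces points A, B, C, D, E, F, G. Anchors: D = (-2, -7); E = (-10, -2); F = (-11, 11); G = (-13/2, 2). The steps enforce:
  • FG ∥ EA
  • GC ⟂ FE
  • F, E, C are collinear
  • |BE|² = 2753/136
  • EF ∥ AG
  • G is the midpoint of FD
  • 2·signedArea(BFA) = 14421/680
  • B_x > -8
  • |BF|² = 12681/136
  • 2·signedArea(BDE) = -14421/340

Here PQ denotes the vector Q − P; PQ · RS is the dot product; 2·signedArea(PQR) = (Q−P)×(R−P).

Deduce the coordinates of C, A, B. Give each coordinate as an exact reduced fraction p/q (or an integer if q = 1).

1. C_x = -3497/340  [F, E, C are collinear ∩ GC ⟂ FE]
2. C_y = 581/340  [F, E, C are collinear ∩ GC ⟂ FE]
   → C = (-3497/340, 581/340)
3. A_x = -11/2  [EF ∥ AG ∩ FG ∥ EA]
4. A_y = -11  [EF ∥ AG ∩ FG ∥ EA]
   → A = (-11/2, -11)
5. B_x = -2639/340  [2·signedArea(BDE) = -14421/340 ∩ 2·signedArea(BFA) = 14421/680]
6. B_y = 647/340  [2·signedArea(BDE) = -14421/340 ∩ 2·signedArea(BFA) = 14421/680]
   → B = (-2639/340, 647/340)

A = (-11/2, -11)
B = (-2639/340, 647/340)
C = (-3497/340, 581/340)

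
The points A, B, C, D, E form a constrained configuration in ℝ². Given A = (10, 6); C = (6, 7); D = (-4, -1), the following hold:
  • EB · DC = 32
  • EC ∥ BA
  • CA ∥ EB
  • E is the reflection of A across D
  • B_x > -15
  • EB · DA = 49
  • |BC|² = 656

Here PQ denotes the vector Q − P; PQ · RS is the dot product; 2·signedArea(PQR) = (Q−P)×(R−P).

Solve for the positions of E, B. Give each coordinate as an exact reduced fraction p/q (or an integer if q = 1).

B = (-14, -9)
E = (-18, -8)

1. E_x = -18  [E is the reflection of A across D]
2. E_y = -8  [E is the reflection of A across D]
   → E = (-18, -8)
3. B_x = -14  [EC ∥ BA ∩ CA ∥ EB]
4. B_y = -9  [EC ∥ BA ∩ CA ∥ EB]
   → B = (-14, -9)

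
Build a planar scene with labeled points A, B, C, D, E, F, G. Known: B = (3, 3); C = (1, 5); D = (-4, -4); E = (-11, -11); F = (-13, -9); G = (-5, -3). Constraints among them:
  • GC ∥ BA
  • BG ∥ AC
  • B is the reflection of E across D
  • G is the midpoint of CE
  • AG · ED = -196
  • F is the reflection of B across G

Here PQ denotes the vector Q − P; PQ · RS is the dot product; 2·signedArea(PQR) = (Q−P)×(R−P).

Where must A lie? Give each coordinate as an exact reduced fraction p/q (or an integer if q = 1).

A = (9, 11)

1. A_x = 9  [BG ∥ AC ∩ GC ∥ BA]
2. A_y = 11  [BG ∥ AC ∩ GC ∥ BA]
   → A = (9, 11)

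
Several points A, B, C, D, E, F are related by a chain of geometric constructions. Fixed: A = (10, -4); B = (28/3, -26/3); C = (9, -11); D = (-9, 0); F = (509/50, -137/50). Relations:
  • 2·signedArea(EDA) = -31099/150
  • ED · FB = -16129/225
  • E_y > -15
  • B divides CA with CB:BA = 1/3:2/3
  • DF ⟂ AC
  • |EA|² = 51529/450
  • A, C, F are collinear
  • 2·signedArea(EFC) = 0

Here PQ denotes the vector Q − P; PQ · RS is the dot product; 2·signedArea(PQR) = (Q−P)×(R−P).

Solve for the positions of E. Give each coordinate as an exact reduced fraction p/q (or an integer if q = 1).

E = (1273/150, -2189/150)

1. E_x = 1273/150  [2·signedArea(EFC) = 0 ∩ ED · FB = -16129/225]
2. E_y = -2189/150  [2·signedArea(EFC) = 0 ∩ ED · FB = -16129/225]
   → E = (1273/150, -2189/150)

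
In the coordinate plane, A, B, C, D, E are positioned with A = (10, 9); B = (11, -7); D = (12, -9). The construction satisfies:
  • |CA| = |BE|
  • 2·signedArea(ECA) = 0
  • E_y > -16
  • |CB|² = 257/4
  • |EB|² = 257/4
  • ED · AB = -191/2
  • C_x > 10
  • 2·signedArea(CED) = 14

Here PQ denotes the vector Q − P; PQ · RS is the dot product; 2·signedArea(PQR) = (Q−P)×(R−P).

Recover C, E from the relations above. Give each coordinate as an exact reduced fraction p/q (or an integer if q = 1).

C = (21/2, 1)
E = (23/2, -15)

1. E_x = 23/2  [line -1·x + 16·y + 503/2 = 0 ∩ |EB|² = 257/4]
2. E_y = -15  [line -1·x + 16·y + 503/2 = 0 ∩ |EB|² = 257/4]
   → E = (23/2, -15)
3. C_x = 21/2  [2·signedArea(CED) = 14 ∩ 2·signedArea(ECA) = 0]
4. C_y = 1  [2·signedArea(CED) = 14 ∩ 2·signedArea(ECA) = 0]
   → C = (21/2, 1)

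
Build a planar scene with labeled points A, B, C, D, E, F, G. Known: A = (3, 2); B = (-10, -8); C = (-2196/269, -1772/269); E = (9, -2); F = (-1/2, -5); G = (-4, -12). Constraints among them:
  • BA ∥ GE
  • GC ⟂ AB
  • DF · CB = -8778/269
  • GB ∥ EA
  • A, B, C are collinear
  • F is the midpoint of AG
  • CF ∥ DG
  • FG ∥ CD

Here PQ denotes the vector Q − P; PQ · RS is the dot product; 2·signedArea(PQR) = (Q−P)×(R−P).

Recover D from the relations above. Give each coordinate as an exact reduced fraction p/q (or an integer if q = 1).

D = (-6275/538, -3655/269)

1. D_x = -6275/538  [CF ∥ DG ∩ FG ∥ CD]
2. D_y = -3655/269  [CF ∥ DG ∩ FG ∥ CD]
   → D = (-6275/538, -3655/269)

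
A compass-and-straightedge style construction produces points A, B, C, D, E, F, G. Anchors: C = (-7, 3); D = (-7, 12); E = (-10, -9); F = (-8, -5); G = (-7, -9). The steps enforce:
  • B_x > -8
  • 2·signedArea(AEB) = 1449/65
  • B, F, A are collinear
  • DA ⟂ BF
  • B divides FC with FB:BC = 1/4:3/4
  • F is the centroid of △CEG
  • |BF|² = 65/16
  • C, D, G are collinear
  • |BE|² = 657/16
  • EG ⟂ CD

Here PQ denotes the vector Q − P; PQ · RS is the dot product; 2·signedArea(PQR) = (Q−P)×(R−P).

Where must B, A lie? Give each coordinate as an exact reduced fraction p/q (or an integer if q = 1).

A = (-383/65, 771/65)
B = (-31/4, -3)

1. B_x = -31/4  [B divides FC with FB:BC = 1/4:3/4]
2. B_y = -3  [B divides FC with FB:BC = 1/4:3/4]
   → B = (-31/4, -3)
3. A_x = -383/65  [B, F, A are collinear ∩ DA ⟂ BF]
4. A_y = 771/65  [B, F, A are collinear ∩ DA ⟂ BF]
   → A = (-383/65, 771/65)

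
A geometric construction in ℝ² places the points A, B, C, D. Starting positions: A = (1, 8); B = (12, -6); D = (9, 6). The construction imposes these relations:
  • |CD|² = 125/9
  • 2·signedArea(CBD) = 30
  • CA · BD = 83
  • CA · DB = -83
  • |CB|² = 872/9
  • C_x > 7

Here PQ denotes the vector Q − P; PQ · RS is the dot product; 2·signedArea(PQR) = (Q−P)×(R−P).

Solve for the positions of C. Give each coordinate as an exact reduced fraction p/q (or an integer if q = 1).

1. C_x = 22/3  [2·signedArea(CBD) = 30 ∩ CA · BD = 83]
2. C_y = 8/3  [2·signedArea(CBD) = 30 ∩ CA · BD = 83]
   → C = (22/3, 8/3)

C = (22/3, 8/3)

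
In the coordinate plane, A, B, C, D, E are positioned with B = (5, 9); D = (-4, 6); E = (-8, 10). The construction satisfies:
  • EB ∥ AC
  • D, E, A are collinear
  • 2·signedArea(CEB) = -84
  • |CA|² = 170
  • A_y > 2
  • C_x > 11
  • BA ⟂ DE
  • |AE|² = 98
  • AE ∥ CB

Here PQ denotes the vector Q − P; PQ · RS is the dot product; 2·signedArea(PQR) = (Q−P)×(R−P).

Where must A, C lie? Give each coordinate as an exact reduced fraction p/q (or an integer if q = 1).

1. A_x = -1  [D, E, A are collinear ∩ BA ⟂ DE]
2. A_y = 3  [D, E, A are collinear ∩ BA ⟂ DE]
   → A = (-1, 3)
3. C_x = 12  [AE ∥ CB ∩ EB ∥ AC]
4. C_y = 2  [AE ∥ CB ∩ EB ∥ AC]
   → C = (12, 2)

A = (-1, 3)
C = (12, 2)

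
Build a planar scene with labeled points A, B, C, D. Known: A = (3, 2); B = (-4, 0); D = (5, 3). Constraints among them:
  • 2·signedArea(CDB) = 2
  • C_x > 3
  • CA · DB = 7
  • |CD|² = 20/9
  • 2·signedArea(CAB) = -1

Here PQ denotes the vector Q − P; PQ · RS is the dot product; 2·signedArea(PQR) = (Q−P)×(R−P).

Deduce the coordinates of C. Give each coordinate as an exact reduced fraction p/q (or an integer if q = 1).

C = (11/3, 7/3)

1. C_x = 11/3  [2·signedArea(CAB) = -1 ∩ 2·signedArea(CDB) = 2]
2. C_y = 7/3  [2·signedArea(CAB) = -1 ∩ 2·signedArea(CDB) = 2]
   → C = (11/3, 7/3)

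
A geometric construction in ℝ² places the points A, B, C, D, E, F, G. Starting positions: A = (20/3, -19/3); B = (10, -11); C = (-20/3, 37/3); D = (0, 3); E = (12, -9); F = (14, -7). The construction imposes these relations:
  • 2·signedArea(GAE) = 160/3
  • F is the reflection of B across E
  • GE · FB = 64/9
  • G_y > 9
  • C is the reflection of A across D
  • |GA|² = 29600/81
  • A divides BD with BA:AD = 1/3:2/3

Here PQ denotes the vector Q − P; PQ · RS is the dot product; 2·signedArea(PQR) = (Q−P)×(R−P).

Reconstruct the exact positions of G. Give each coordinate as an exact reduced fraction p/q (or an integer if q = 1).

1. G_x = -40/9  [GE · FB = 64/9 ∩ 2·signedArea(GAE) = 160/3]
2. G_y = 83/9  [GE · FB = 64/9 ∩ 2·signedArea(GAE) = 160/3]
   → G = (-40/9, 83/9)

G = (-40/9, 83/9)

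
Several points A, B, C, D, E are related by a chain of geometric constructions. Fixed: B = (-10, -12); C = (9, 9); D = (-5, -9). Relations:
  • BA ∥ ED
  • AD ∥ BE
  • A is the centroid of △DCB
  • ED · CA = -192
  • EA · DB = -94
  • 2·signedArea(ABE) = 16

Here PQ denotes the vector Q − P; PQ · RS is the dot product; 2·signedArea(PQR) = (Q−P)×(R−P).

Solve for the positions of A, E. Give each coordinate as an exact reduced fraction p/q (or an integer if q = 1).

A = (-2, -4)
E = (-13, -17)

1. A_x = -2  [A is the centroid of △DCB]
2. A_y = -4  [A is the centroid of △DCB]
   → A = (-2, -4)
3. E_x = -13  [BA ∥ ED ∩ AD ∥ BE]
4. E_y = -17  [BA ∥ ED ∩ AD ∥ BE]
   → E = (-13, -17)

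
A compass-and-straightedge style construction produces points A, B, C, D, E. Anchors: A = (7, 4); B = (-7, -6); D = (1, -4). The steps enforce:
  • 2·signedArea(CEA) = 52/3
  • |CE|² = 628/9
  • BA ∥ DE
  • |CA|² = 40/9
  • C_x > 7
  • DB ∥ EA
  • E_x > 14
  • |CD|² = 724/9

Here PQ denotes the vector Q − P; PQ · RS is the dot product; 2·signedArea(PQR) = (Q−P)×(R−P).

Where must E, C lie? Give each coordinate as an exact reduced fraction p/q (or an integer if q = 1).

1. E_x = 15  [DB ∥ EA ∩ BA ∥ DE]
2. E_y = 6  [DB ∥ EA ∩ BA ∥ DE]
   → E = (15, 6)
3. C_x = 23/3  [line 2·x + -8·y + 2/3 = 0 ∩ |CD|² = 724/9]
4. C_y = 2  [line 2·x + -8·y + 2/3 = 0 ∩ |CD|² = 724/9]
   → C = (23/3, 2)

C = (23/3, 2)
E = (15, 6)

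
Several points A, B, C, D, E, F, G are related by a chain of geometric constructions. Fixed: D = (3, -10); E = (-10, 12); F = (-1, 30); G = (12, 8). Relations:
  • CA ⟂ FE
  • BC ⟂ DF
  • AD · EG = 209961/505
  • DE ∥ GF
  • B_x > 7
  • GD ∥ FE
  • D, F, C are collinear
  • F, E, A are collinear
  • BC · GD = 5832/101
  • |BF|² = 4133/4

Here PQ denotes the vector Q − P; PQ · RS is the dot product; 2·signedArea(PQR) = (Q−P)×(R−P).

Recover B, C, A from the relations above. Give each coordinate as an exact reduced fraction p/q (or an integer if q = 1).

A = (-13113/1010, 3047/505)
B = (15/2, -1)
C = (435/202, -155/101)

1. A_x = -13113/1010  [F, E, A are collinear ∩ AD · EG = 209961/505]
2. A_y = 3047/505  [F, E, A are collinear ∩ AD · EG = 209961/505]
   → A = (-13113/1010, 3047/505)
3. C_x = 435/202  [D, F, C are collinear ∩ CA ⟂ FE]
4. C_y = -155/101  [D, F, C are collinear ∩ CA ⟂ FE]
   → C = (435/202, -155/101)
5. B_x = 15/2  [BC · GD = 5832/101 ∩ BC ⟂ DF]
6. B_y = -1  [BC · GD = 5832/101 ∩ BC ⟂ DF]
   → B = (15/2, -1)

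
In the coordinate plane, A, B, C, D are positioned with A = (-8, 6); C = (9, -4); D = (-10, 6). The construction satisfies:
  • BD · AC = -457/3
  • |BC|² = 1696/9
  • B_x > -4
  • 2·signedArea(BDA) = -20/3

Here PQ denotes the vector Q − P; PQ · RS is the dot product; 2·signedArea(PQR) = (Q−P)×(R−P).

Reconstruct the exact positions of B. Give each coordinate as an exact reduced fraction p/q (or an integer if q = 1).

B = (-3, 8/3)

1. B_x = -3  [2·signedArea(BDA) = -20/3 ∩ BD · AC = -457/3]
2. B_y = 8/3  [2·signedArea(BDA) = -20/3 ∩ BD · AC = -457/3]
   → B = (-3, 8/3)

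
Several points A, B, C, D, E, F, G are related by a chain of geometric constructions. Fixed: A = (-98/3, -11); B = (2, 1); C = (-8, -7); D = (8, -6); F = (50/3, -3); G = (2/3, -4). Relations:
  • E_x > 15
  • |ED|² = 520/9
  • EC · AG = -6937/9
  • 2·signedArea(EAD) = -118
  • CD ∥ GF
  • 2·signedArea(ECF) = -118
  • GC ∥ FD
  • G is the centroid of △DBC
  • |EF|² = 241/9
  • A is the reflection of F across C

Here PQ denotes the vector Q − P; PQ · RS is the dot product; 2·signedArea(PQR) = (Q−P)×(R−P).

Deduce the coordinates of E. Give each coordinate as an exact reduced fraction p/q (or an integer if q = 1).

E = (46/3, -8)

1. E_x = 46/3  [2·signedArea(EAD) = -118 ∩ 2·signedArea(ECF) = -118]
2. E_y = -8  [2·signedArea(EAD) = -118 ∩ 2·signedArea(ECF) = -118]
   → E = (46/3, -8)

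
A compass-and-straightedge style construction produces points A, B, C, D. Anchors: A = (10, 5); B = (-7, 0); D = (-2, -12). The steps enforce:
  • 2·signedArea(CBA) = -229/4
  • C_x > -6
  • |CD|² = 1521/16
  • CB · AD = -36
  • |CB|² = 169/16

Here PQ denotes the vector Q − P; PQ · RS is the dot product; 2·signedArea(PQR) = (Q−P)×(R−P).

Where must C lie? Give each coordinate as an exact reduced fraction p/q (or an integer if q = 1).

C = (-23/4, -3)

1. C_x = -23/4  [2·signedArea(CBA) = -229/4 ∩ CB · AD = -36]
2. C_y = -3  [2·signedArea(CBA) = -229/4 ∩ CB · AD = -36]
   → C = (-23/4, -3)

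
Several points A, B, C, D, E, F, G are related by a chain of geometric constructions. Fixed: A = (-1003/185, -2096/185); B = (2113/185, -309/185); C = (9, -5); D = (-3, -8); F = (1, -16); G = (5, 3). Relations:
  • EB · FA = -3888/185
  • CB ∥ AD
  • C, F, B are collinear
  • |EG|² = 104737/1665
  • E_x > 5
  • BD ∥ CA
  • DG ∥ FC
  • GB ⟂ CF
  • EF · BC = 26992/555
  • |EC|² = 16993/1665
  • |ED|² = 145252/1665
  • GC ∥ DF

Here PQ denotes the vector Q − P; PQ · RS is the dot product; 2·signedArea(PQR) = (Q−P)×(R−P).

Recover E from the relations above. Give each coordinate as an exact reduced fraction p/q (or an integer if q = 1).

1. E_x = 3223/555  [EB · FA = -3888/185 ∩ EF · BC = 26992/555]
2. E_y = -2714/555  [EB · FA = -3888/185 ∩ EF · BC = 26992/555]
   → E = (3223/555, -2714/555)

E = (3223/555, -2714/555)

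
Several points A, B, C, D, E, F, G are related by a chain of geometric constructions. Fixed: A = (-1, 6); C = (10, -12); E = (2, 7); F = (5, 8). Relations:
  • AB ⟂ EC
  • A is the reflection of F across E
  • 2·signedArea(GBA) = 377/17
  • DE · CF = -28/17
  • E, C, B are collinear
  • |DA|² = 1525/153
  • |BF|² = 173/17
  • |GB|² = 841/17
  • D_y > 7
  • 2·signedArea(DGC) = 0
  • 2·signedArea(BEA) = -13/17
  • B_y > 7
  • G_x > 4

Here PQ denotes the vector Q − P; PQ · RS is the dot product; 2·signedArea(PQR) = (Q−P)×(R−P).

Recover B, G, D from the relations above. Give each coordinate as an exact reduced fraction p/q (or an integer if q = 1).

1. B_x = 162/85  [E, C, B are collinear ∩ AB ⟂ EC]
2. B_y = 614/85  [E, C, B are collinear ∩ AB ⟂ EC]
   → B = (162/85, 614/85)
3. G_x = 394/85  [line 104/85·x + -247/85·y + -299/85 = 0 ∩ |GB|² = 841/17]
4. G_y = 63/85  [line 104/85·x + -247/85·y + -299/85 = 0 ∩ |GB|² = 841/17]
   → G = (394/85, 63/85)
5. D_x = 502/255  [2·signedArea(DGC) = 0 ∩ DE · CF = -28/17]
6. D_y = 1804/255  [2·signedArea(DGC) = 0 ∩ DE · CF = -28/17]
   → D = (502/255, 1804/255)

B = (162/85, 614/85)
D = (502/255, 1804/255)
G = (394/85, 63/85)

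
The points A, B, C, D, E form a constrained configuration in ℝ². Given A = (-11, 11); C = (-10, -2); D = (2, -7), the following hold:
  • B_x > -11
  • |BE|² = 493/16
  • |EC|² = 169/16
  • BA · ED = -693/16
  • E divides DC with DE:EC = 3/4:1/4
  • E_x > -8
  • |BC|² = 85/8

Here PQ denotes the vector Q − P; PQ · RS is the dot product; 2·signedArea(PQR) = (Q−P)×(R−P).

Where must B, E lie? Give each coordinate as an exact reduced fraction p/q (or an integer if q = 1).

B = (-41/4, 5/4)
E = (-7, -13/4)

1. E_x = -7  [E divides DC with DE:EC = 3/4:1/4]
2. E_y = -13/4  [E divides DC with DE:EC = 3/4:1/4]
   → E = (-7, -13/4)
3. B_x = -41/4  [line -9·x + 15/4·y + -1551/16 = 0 ∩ |BE|² = 493/16]
4. B_y = 5/4  [line -9·x + 15/4·y + -1551/16 = 0 ∩ |BE|² = 493/16]
   → B = (-41/4, 5/4)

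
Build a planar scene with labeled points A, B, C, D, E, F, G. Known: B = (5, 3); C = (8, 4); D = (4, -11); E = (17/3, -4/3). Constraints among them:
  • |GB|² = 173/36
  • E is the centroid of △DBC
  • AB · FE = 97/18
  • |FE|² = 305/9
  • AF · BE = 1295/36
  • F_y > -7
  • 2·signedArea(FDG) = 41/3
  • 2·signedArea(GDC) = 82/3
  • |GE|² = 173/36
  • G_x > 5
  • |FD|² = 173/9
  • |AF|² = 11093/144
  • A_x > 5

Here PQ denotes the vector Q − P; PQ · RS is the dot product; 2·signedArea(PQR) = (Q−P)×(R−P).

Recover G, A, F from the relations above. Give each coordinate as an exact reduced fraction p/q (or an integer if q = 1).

A = (31/6, 23/12)
F = (10/3, -20/3)
G = (16/3, 5/6)

1. G_x = 16/3  [line -15·x + 4·y + 230/3 = 0 ∩ |GE|² = 173/36]
2. G_y = 5/6  [line -15·x + 4·y + 230/3 = 0 ∩ |GE|² = 173/36]
   → G = (16/3, 5/6)
3. F_x = 10/3  [line -71/6·x + 4/3·y + 145/3 = 0 ∩ |FD|² = 173/9]
4. F_y = -20/3  [line -71/6·x + 4/3·y + 145/3 = 0 ∩ |FD|² = 173/9]
   → F = (10/3, -20/3)
5. A_x = 31/6  [AB · FE = 97/18 ∩ AF · BE = 1295/36]
6. A_y = 23/12  [AB · FE = 97/18 ∩ AF · BE = 1295/36]
   → A = (31/6, 23/12)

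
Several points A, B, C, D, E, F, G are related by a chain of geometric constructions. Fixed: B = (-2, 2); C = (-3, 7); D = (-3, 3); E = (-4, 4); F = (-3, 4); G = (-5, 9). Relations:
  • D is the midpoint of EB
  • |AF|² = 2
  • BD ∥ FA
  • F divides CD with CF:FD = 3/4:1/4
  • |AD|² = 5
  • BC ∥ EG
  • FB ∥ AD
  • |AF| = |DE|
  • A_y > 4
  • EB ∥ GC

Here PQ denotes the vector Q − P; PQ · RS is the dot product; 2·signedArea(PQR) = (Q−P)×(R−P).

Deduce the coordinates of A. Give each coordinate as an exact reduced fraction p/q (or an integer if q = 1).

A = (-4, 5)

1. A_x = -4  [FB ∥ AD ∩ BD ∥ FA]
2. A_y = 5  [FB ∥ AD ∩ BD ∥ FA]
   → A = (-4, 5)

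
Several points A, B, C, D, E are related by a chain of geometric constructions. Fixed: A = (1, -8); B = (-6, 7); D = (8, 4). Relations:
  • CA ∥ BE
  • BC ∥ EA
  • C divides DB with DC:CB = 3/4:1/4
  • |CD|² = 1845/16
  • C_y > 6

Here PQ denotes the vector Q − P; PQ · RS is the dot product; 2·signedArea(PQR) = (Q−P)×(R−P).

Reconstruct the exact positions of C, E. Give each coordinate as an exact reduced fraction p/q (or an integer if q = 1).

1. C_x = -5/2  [C divides DB with DC:CB = 3/4:1/4]
2. C_y = 25/4  [C divides DB with DC:CB = 3/4:1/4]
   → C = (-5/2, 25/4)
3. E_x = -5/2  [BC ∥ EA ∩ CA ∥ BE]
4. E_y = -29/4  [BC ∥ EA ∩ CA ∥ BE]
   → E = (-5/2, -29/4)

C = (-5/2, 25/4)
E = (-5/2, -29/4)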